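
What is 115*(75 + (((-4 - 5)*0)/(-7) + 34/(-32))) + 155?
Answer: 138525/16 ≈ 8657.8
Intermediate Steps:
115*(75 + (((-4 - 5)*0)/(-7) + 34/(-32))) + 155 = 115*(75 + (-9*0*(-⅐) + 34*(-1/32))) + 155 = 115*(75 + (0*(-⅐) - 17/16)) + 155 = 115*(75 + (0 - 17/16)) + 155 = 115*(75 - 17/16) + 155 = 115*(1183/16) + 155 = 136045/16 + 155 = 138525/16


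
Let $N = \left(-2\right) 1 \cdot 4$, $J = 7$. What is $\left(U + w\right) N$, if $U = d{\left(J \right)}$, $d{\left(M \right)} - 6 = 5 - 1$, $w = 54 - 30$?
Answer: $-272$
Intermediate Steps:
$N = -8$ ($N = \left(-2\right) 4 = -8$)
$w = 24$ ($w = 54 - 30 = 24$)
$d{\left(M \right)} = 10$ ($d{\left(M \right)} = 6 + \left(5 - 1\right) = 6 + 4 = 10$)
$U = 10$
$\left(U + w\right) N = \left(10 + 24\right) \left(-8\right) = 34 \left(-8\right) = -272$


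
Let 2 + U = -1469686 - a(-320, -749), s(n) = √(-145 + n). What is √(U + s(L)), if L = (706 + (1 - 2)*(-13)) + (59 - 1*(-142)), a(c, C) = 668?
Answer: √(-1470356 + 5*√31) ≈ 1212.6*I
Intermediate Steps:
L = 920 (L = (706 - 1*(-13)) + (59 + 142) = (706 + 13) + 201 = 719 + 201 = 920)
U = -1470356 (U = -2 + (-1469686 - 1*668) = -2 + (-1469686 - 668) = -2 - 1470354 = -1470356)
√(U + s(L)) = √(-1470356 + √(-145 + 920)) = √(-1470356 + √775) = √(-1470356 + 5*√31)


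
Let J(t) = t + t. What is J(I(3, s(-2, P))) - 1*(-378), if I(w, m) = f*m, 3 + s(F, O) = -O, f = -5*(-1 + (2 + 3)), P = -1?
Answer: 458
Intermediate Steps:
f = -20 (f = -5*(-1 + 5) = -5*4 = -20)
s(F, O) = -3 - O
I(w, m) = -20*m
J(t) = 2*t
J(I(3, s(-2, P))) - 1*(-378) = 2*(-20*(-3 - 1*(-1))) - 1*(-378) = 2*(-20*(-3 + 1)) + 378 = 2*(-20*(-2)) + 378 = 2*40 + 378 = 80 + 378 = 458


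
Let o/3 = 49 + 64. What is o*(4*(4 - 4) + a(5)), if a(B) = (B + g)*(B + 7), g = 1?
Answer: 24408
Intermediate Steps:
o = 339 (o = 3*(49 + 64) = 3*113 = 339)
a(B) = (1 + B)*(7 + B) (a(B) = (B + 1)*(B + 7) = (1 + B)*(7 + B))
o*(4*(4 - 4) + a(5)) = 339*(4*(4 - 4) + (7 + 5² + 8*5)) = 339*(4*0 + (7 + 25 + 40)) = 339*(0 + 72) = 339*72 = 24408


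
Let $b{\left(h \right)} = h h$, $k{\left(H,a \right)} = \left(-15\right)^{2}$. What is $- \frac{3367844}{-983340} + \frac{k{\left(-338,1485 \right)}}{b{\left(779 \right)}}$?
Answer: $\frac{510991768076}{149182757235} \approx 3.4253$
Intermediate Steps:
$k{\left(H,a \right)} = 225$
$b{\left(h \right)} = h^{2}$
$- \frac{3367844}{-983340} + \frac{k{\left(-338,1485 \right)}}{b{\left(779 \right)}} = - \frac{3367844}{-983340} + \frac{225}{779^{2}} = \left(-3367844\right) \left(- \frac{1}{983340}\right) + \frac{225}{606841} = \frac{841961}{245835} + 225 \cdot \frac{1}{606841} = \frac{841961}{245835} + \frac{225}{606841} = \frac{510991768076}{149182757235}$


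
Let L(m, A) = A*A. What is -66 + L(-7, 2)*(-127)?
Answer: -574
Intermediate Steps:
L(m, A) = A²
-66 + L(-7, 2)*(-127) = -66 + 2²*(-127) = -66 + 4*(-127) = -66 - 508 = -574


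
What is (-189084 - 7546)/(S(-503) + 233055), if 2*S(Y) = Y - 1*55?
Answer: -1855/2196 ≈ -0.84472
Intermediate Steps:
S(Y) = -55/2 + Y/2 (S(Y) = (Y - 1*55)/2 = (Y - 55)/2 = (-55 + Y)/2 = -55/2 + Y/2)
(-189084 - 7546)/(S(-503) + 233055) = (-189084 - 7546)/((-55/2 + (½)*(-503)) + 233055) = -196630/((-55/2 - 503/2) + 233055) = -196630/(-279 + 233055) = -196630/232776 = -196630*1/232776 = -1855/2196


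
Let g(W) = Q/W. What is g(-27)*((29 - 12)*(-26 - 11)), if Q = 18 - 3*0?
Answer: 1258/3 ≈ 419.33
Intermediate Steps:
Q = 18 (Q = 18 + 0 = 18)
g(W) = 18/W
g(-27)*((29 - 12)*(-26 - 11)) = (18/(-27))*((29 - 12)*(-26 - 11)) = (18*(-1/27))*(17*(-37)) = -⅔*(-629) = 1258/3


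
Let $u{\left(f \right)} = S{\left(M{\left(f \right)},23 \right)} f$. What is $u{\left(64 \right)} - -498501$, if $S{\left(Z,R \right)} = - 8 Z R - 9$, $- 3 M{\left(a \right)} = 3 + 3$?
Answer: $521477$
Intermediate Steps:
$M{\left(a \right)} = -2$ ($M{\left(a \right)} = - \frac{3 + 3}{3} = \left(- \frac{1}{3}\right) 6 = -2$)
$S{\left(Z,R \right)} = -9 - 8 R Z$ ($S{\left(Z,R \right)} = - 8 R Z - 9 = -9 - 8 R Z$)
$u{\left(f \right)} = 359 f$ ($u{\left(f \right)} = \left(-9 - 184 \left(-2\right)\right) f = \left(-9 + 368\right) f = 359 f$)
$u{\left(64 \right)} - -498501 = 359 \cdot 64 - -498501 = 22976 + 498501 = 521477$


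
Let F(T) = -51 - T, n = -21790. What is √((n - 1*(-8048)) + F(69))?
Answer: I*√13862 ≈ 117.74*I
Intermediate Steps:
√((n - 1*(-8048)) + F(69)) = √((-21790 - 1*(-8048)) + (-51 - 1*69)) = √((-21790 + 8048) + (-51 - 69)) = √(-13742 - 120) = √(-13862) = I*√13862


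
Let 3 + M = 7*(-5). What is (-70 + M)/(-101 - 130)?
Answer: 36/77 ≈ 0.46753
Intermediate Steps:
M = -38 (M = -3 + 7*(-5) = -3 - 35 = -38)
(-70 + M)/(-101 - 130) = (-70 - 38)/(-101 - 130) = -108/(-231) = -108*(-1/231) = 36/77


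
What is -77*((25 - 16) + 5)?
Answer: -1078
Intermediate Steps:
-77*((25 - 16) + 5) = -77*(9 + 5) = -77*14 = -1078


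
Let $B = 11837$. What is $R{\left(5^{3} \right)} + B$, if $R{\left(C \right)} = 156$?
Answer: $11993$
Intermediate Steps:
$R{\left(5^{3} \right)} + B = 156 + 11837 = 11993$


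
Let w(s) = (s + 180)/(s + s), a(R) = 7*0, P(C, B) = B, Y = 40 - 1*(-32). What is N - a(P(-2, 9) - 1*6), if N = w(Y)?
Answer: 7/4 ≈ 1.7500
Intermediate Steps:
Y = 72 (Y = 40 + 32 = 72)
a(R) = 0
w(s) = (180 + s)/(2*s) (w(s) = (180 + s)/((2*s)) = (180 + s)*(1/(2*s)) = (180 + s)/(2*s))
N = 7/4 (N = (½)*(180 + 72)/72 = (½)*(1/72)*252 = 7/4 ≈ 1.7500)
N - a(P(-2, 9) - 1*6) = 7/4 - 1*0 = 7/4 + 0 = 7/4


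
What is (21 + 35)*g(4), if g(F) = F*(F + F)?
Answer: 1792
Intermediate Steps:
g(F) = 2*F² (g(F) = F*(2*F) = 2*F²)
(21 + 35)*g(4) = (21 + 35)*(2*4²) = 56*(2*16) = 56*32 = 1792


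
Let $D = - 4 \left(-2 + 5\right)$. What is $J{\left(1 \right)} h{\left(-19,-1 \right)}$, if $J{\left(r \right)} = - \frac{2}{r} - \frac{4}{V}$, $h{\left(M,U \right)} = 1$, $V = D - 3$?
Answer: $- \frac{26}{15} \approx -1.7333$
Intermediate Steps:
$D = -12$ ($D = \left(-4\right) 3 = -12$)
$V = -15$ ($V = -12 - 3 = -15$)
$J{\left(r \right)} = \frac{4}{15} - \frac{2}{r}$ ($J{\left(r \right)} = - \frac{2}{r} - \frac{4}{-15} = - \frac{2}{r} - - \frac{4}{15} = - \frac{2}{r} + \frac{4}{15} = \frac{4}{15} - \frac{2}{r}$)
$J{\left(1 \right)} h{\left(-19,-1 \right)} = \left(\frac{4}{15} - \frac{2}{1}\right) 1 = \left(\frac{4}{15} - 2\right) 1 = \left(- \frac{26}{15}\right) 1 = - \frac{26}{15}$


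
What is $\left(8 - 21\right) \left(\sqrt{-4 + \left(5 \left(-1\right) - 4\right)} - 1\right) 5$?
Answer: $65 - 65 i \sqrt{13} \approx 65.0 - 234.36 i$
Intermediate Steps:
$\left(8 - 21\right) \left(\sqrt{-4 + \left(5 \left(-1\right) - 4\right)} - 1\right) 5 = - 13 \left(\sqrt{-4 - 9} - 1\right) 5 = - 13 \left(\sqrt{-13} - 1\right) 5 = - 13 \left(i \sqrt{13} - 1\right) 5 = - 13 \left(-1 + i \sqrt{13}\right) 5 = - 13 \left(-5 + 5 i \sqrt{13}\right) = 65 - 65 i \sqrt{13}$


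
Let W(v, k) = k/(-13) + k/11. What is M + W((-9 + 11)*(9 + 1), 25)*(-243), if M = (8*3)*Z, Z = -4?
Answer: -25878/143 ≈ -180.97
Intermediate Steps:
W(v, k) = 2*k/143 (W(v, k) = k*(-1/13) + k*(1/11) = -k/13 + k/11 = 2*k/143)
M = -96 (M = (8*3)*(-4) = 24*(-4) = -96)
M + W((-9 + 11)*(9 + 1), 25)*(-243) = -96 + ((2/143)*25)*(-243) = -96 + (50/143)*(-243) = -96 - 12150/143 = -25878/143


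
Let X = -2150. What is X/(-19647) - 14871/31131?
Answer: -926909/2516999 ≈ -0.36826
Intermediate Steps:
X/(-19647) - 14871/31131 = -2150/(-19647) - 14871/31131 = -2150*(-1/19647) - 14871*1/31131 = 2150/19647 - 4957/10377 = -926909/2516999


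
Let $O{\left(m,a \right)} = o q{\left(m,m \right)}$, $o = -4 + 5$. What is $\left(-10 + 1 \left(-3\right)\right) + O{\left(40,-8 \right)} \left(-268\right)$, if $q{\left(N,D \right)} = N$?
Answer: $-10733$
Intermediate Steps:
$o = 1$
$O{\left(m,a \right)} = m$ ($O{\left(m,a \right)} = 1 m = m$)
$\left(-10 + 1 \left(-3\right)\right) + O{\left(40,-8 \right)} \left(-268\right) = \left(-10 + 1 \left(-3\right)\right) + 40 \left(-268\right) = \left(-10 - 3\right) - 10720 = -13 - 10720 = -10733$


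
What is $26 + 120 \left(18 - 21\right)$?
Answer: $-334$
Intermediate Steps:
$26 + 120 \left(18 - 21\right) = 26 + 120 \left(-3\right) = 26 - 360 = -334$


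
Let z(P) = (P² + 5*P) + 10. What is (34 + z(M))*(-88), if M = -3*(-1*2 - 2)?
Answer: -21824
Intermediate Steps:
M = 12 (M = -3*(-2 - 2) = -3*(-4) = 12)
z(P) = 10 + P² + 5*P
(34 + z(M))*(-88) = (34 + (10 + 12² + 5*12))*(-88) = (34 + (10 + 144 + 60))*(-88) = (34 + 214)*(-88) = 248*(-88) = -21824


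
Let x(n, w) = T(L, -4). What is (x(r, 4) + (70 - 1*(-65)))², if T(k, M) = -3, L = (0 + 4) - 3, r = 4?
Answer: 17424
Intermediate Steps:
L = 1 (L = 4 - 3 = 1)
x(n, w) = -3
(x(r, 4) + (70 - 1*(-65)))² = (-3 + (70 - 1*(-65)))² = (-3 + (70 + 65))² = (-3 + 135)² = 132² = 17424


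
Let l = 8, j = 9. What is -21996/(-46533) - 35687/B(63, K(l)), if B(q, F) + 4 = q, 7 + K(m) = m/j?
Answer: -553108469/915149 ≈ -604.39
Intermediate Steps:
K(m) = -7 + m/9
B(q, F) = -4 + q
-21996/(-46533) - 35687/B(63, K(l)) = -21996/(-46533) - 35687/(-4 + 63) = -21996*(-1/46533) - 35687/59 = 7332/15511 - 35687*1/59 = 7332/15511 - 35687/59 = -553108469/915149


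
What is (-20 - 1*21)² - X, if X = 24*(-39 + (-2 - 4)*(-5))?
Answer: 1897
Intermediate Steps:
X = -216 (X = 24*(-39 - 6*(-5)) = 24*(-39 + 30) = 24*(-9) = -216)
(-20 - 1*21)² - X = (-20 - 1*21)² - 1*(-216) = (-20 - 21)² + 216 = (-41)² + 216 = 1681 + 216 = 1897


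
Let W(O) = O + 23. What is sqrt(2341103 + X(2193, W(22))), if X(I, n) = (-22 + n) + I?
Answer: sqrt(2343319) ≈ 1530.8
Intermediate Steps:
W(O) = 23 + O
X(I, n) = -22 + I + n
sqrt(2341103 + X(2193, W(22))) = sqrt(2341103 + (-22 + 2193 + (23 + 22))) = sqrt(2341103 + (-22 + 2193 + 45)) = sqrt(2341103 + 2216) = sqrt(2343319)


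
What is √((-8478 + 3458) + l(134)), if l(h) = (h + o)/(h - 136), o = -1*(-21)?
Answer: I*√20390/2 ≈ 71.397*I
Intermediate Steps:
o = 21
l(h) = (21 + h)/(-136 + h) (l(h) = (h + 21)/(h - 136) = (21 + h)/(-136 + h))
√((-8478 + 3458) + l(134)) = √((-8478 + 3458) + (21 + 134)/(-136 + 134)) = √(-5020 + 155/(-2)) = √(-5020 - ½*155) = √(-5020 - 155/2) = √(-10195/2) = I*√20390/2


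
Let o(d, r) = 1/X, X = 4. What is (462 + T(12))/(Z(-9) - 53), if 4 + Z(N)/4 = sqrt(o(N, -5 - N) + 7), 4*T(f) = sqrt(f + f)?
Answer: -31878/4645 - 924*sqrt(29)/4645 - 69*sqrt(6)/9290 - sqrt(174)/4645 ≈ -7.9551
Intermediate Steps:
o(d, r) = 1/4
T(f) = sqrt(2)*sqrt(f)/4 (T(f) = sqrt(f + f)/4 = sqrt(2*f)/4 = (sqrt(2)*sqrt(f))/4 = sqrt(2)*sqrt(f)/4)
Z(N) = -16 + 2*sqrt(29) (Z(N) = -16 + 4*sqrt(1/4 + 7) = -16 + 4*sqrt(29/4) = -16 + 4*(sqrt(29)/2) = -16 + 2*sqrt(29))
(462 + T(12))/(Z(-9) - 53) = (462 + sqrt(2)*sqrt(12)/4)/((-16 + 2*sqrt(29)) - 53) = (462 + sqrt(2)*(2*sqrt(3))/4)/(-69 + 2*sqrt(29)) = (462 + sqrt(6)/2)/(-69 + 2*sqrt(29))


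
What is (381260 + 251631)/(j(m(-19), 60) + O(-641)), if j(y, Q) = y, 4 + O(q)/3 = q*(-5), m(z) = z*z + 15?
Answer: 632891/9979 ≈ 63.422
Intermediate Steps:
m(z) = 15 + z² (m(z) = z² + 15 = 15 + z²)
O(q) = -12 - 15*q (O(q) = -12 + 3*(q*(-5)) = -12 + 3*(-5*q) = -12 - 15*q)
(381260 + 251631)/(j(m(-19), 60) + O(-641)) = (381260 + 251631)/((15 + (-19)²) + (-12 - 15*(-641))) = 632891/((15 + 361) + (-12 + 9615)) = 632891/(376 + 9603) = 632891/9979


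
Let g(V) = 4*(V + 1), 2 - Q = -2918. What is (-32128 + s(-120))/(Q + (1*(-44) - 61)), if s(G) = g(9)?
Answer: -32088/2815 ≈ -11.399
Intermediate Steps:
Q = 2920 (Q = 2 - 1*(-2918) = 2 + 2918 = 2920)
g(V) = 4 + 4*V (g(V) = 4*(1 + V) = 4 + 4*V)
s(G) = 40 (s(G) = 4 + 4*9 = 4 + 36 = 40)
(-32128 + s(-120))/(Q + (1*(-44) - 61)) = (-32128 + 40)/(2920 + (1*(-44) - 61)) = -32088/(2920 + (-44 - 61)) = -32088/(2920 - 105) = -32088/2815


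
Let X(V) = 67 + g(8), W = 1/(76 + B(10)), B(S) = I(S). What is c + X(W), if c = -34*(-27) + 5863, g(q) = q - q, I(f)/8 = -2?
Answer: 6848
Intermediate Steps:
I(f) = -16 (I(f) = 8*(-2) = -16)
g(q) = 0
B(S) = -16
c = 6781 (c = 918 + 5863 = 6781)
W = 1/60 (W = 1/(76 - 16) = 1/60 ≈ 0.016667)
X(V) = 67 (X(V) = 67 + 0 = 67)
c + X(W) = 6781 + 67 = 6848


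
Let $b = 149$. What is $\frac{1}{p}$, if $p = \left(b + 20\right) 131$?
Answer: $\frac{1}{22139} \approx 4.5169 \cdot 10^{-5}$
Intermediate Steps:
$p = 22139$ ($p = \left(149 + 20\right) 131 = 169 \cdot 131 = 22139$)
$\frac{1}{p} = \frac{1}{22139}$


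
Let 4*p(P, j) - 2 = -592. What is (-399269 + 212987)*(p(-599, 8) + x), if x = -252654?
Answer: 47092369023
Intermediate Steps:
p(P, j) = -295/2 (p(P, j) = 1/2 + (1/4)*(-592) = 1/2 - 148 = -295/2)
(-399269 + 212987)*(p(-599, 8) + x) = (-399269 + 212987)*(-295/2 - 252654) = -186282*(-505603/2) = 47092369023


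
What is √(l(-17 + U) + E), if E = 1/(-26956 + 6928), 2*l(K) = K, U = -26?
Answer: I*√2156029221/10014 ≈ 4.6368*I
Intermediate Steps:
l(K) = K/2
E = -1/20028 (E = 1/(-20028) = -1/20028 ≈ -4.9930e-5)
√(l(-17 + U) + E) = √((-17 - 26)/2 - 1/20028) = √((½)*(-43) - 1/20028) = √(-43/2 - 1/20028) = √(-430603/20028) = I*√2156029221/10014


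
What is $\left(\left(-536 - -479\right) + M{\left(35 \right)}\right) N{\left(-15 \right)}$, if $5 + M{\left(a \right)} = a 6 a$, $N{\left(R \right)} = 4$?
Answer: $29152$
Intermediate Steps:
$M{\left(a \right)} = -5 + 6 a^{2}$ ($M{\left(a \right)} = -5 + a 6 a = -5 + 6 a a = -5 + 6 a^{2}$)
$\left(\left(-536 - -479\right) + M{\left(35 \right)}\right) N{\left(-15 \right)} = \left(\left(-536 - -479\right) - \left(5 - 6 \cdot 35^{2}\right)\right) 4 = \left(\left(-536 + 479\right) + \left(-5 + 6 \cdot 1225\right)\right) 4 = \left(-57 + \left(-5 + 7350\right)\right) 4 = \left(-57 + 7345\right) 4 = 7288 \cdot 4 = 29152$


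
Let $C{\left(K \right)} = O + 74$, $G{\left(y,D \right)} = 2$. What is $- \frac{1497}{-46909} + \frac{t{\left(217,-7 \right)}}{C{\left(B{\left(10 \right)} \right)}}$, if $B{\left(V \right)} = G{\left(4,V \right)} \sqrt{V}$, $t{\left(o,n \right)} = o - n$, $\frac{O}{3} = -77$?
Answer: $- \frac{10272587}{7364713} \approx -1.3948$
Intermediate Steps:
$O = -231$ ($O = 3 \left(-77\right) = -231$)
$B{\left(V \right)} = 2 \sqrt{V}$
$C{\left(K \right)} = -157$ ($C{\left(K \right)} = -231 + 74 = -157$)
$- \frac{1497}{-46909} + \frac{t{\left(217,-7 \right)}}{C{\left(B{\left(10 \right)} \right)}} = - \frac{1497}{-46909} + \frac{217 - -7}{-157} = \left(-1497\right) \left(- \frac{1}{46909}\right) + \left(217 + 7\right) \left(- \frac{1}{157}\right) = \frac{1497}{46909} + 224 \left(- \frac{1}{157}\right) = \frac{1497}{46909} - \frac{224}{157} = - \frac{10272587}{7364713}$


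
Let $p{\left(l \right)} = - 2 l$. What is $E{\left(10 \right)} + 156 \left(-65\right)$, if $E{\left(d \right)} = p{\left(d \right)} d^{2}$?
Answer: $-12140$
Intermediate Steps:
$E{\left(d \right)} = - 2 d^{3}$ ($E{\left(d \right)} = - 2 d d^{2} = - 2 d^{3}$)
$E{\left(10 \right)} + 156 \left(-65\right) = - 2 \cdot 10^{3} + 156 \left(-65\right) = \left(-2\right) 1000 - 10140 = -2000 - 10140 = -12140$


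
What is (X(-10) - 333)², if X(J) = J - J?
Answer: 110889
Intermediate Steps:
X(J) = 0
(X(-10) - 333)² = (0 - 333)² = (-333)² = 110889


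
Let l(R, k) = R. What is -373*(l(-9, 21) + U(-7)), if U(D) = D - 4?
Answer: 7460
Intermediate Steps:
U(D) = -4 + D
-373*(l(-9, 21) + U(-7)) = -373*(-9 + (-4 - 7)) = -373*(-9 - 11) = -373*(-20) = 7460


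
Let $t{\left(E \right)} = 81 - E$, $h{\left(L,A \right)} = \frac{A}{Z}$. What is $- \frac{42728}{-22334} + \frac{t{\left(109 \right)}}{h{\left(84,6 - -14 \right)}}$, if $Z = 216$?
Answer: $- \frac{16777684}{55835} \approx -300.49$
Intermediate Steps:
$h{\left(L,A \right)} = \frac{A}{216}$
$- \frac{42728}{-22334} + \frac{t{\left(109 \right)}}{h{\left(84,6 - -14 \right)}} = - \frac{42728}{-22334} + \frac{81 - 109}{\frac{1}{216} \left(6 - -14\right)} = \left(-42728\right) \left(- \frac{1}{22334}\right) + \frac{81 - 109}{\frac{1}{216} \left(6 + 14\right)} = \frac{21364}{11167} - \frac{28}{\frac{1}{216} \cdot 20} = \frac{21364}{11167} - \frac{28}{\frac{5}{54}} = \frac{21364}{11167} - \frac{1512}{5} = - \frac{16777684}{55835}$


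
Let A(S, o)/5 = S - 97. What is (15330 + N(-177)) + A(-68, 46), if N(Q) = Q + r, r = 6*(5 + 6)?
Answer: 14394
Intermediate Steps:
r = 66 (r = 6*11 = 66)
N(Q) = 66 + Q (N(Q) = Q + 66 = 66 + Q)
A(S, o) = -485 + 5*S (A(S, o) = 5*(S - 97) = 5*(-97 + S) = -485 + 5*S)
(15330 + N(-177)) + A(-68, 46) = (15330 + (66 - 177)) + (-485 + 5*(-68)) = (15330 - 111) + (-485 - 340) = 15219 - 825 = 14394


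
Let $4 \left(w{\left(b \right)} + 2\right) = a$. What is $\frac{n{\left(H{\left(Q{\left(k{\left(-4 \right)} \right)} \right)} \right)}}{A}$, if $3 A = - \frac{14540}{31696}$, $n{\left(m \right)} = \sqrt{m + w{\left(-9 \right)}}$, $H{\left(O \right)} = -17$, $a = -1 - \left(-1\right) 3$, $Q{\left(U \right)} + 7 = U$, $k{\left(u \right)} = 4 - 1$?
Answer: $- \frac{11886 i \sqrt{74}}{3635} \approx - 28.129 i$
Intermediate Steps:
$k{\left(u \right)} = 3$
$Q{\left(U \right)} = -7 + U$
$a = 2$ ($a = -1 - -3 = -1 + 3 = 2$)
$w{\left(b \right)} = - \frac{3}{2}$ ($w{\left(b \right)} = -2 + \frac{1}{4} \cdot 2 = -2 + \frac{1}{2} = - \frac{3}{2}$)
$n{\left(m \right)} = \sqrt{- \frac{3}{2} + m}$ ($n{\left(m \right)} = \sqrt{m - \frac{3}{2}} = \sqrt{- \frac{3}{2} + m}$)
$A = - \frac{3635}{23772}$ ($A = \frac{\left(-14540\right) \frac{1}{31696}}{3} = \frac{1}{3} \left(- \frac{3635}{7924}\right) = - \frac{3635}{23772} \approx -0.15291$)
$\frac{n{\left(H{\left(Q{\left(k{\left(-4 \right)} \right)} \right)} \right)}}{A} = \frac{\frac{1}{2} \sqrt{-6 + 4 \left(-17\right)}}{- \frac{3635}{23772}} = \frac{\sqrt{-6 - 68}}{2} \left(- \frac{23772}{3635}\right) = \frac{\sqrt{-74}}{2} \left(- \frac{23772}{3635}\right) = \frac{i \sqrt{74}}{2} \left(- \frac{23772}{3635}\right) = - \frac{11886 i \sqrt{74}}{3635}$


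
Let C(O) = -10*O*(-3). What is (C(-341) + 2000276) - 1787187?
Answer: 202859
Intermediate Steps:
C(O) = 30*O
(C(-341) + 2000276) - 1787187 = (30*(-341) + 2000276) - 1787187 = (-10230 + 2000276) - 1787187 = 1990046 - 1787187 = 202859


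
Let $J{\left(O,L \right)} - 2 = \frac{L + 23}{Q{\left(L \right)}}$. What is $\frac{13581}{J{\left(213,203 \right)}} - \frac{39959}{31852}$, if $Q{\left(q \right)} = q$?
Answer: $\frac{21947223587}{5032616} \approx 4361.0$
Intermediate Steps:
$J{\left(O,L \right)} = 2 + \frac{23 + L}{L}$ ($J{\left(O,L \right)} = 2 + \frac{L + 23}{L} = 2 + \frac{23 + L}{L}$)
$\frac{13581}{J{\left(213,203 \right)}} - \frac{39959}{31852} = \frac{13581}{3 + \frac{23}{203}} - \frac{39959}{31852} = \frac{13581}{\frac{632}{203}} - \frac{39959}{31852} = 13581 \cdot \frac{203}{632} - \frac{39959}{31852} = \frac{2756943}{632} - \frac{39959}{31852} = \frac{21947223587}{5032616}$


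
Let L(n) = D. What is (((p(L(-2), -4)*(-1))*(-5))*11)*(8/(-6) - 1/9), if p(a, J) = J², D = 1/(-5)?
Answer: -11440/9 ≈ -1271.1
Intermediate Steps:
D = -⅕ ≈ -0.20000
L(n) = -⅕
(((p(L(-2), -4)*(-1))*(-5))*11)*(8/(-6) - 1/9) = ((((-4)²*(-1))*(-5))*11)*(8/(-6) - 1/9) = (((16*(-1))*(-5))*11)*(8*(-⅙) - 1*⅑) = (-16*(-5)*11)*(-4/3 - ⅑) = (80*11)*(-13/9) = 880*(-13/9) = -11440/9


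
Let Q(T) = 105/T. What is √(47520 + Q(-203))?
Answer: √39963885/29 ≈ 217.99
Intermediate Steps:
√(47520 + Q(-203)) = √(47520 + 105/(-203)) = √(47520 + 105*(-1/203)) = √(47520 - 15/29) = √(1378065/29) = √39963885/29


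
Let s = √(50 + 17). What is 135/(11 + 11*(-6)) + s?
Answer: -27/11 + √67 ≈ 5.7308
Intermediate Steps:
s = √67 ≈ 8.1853
135/(11 + 11*(-6)) + s = 135/(11 + 11*(-6)) + √67 = 135/(11 - 66) + √67 = 135/(-55) + √67 = 135*(-1/55) + √67 = -27/11 + √67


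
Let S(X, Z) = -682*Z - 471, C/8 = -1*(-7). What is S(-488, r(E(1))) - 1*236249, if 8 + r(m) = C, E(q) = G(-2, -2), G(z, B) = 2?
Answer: -269456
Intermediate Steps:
E(q) = 2
C = 56 (C = 8*(-1*(-7)) = 8*7 = 56)
r(m) = 48 (r(m) = -8 + 56 = 48)
S(X, Z) = -471 - 682*Z
S(-488, r(E(1))) - 1*236249 = (-471 - 682*48) - 1*236249 = (-471 - 32736) - 236249 = -33207 - 236249 = -269456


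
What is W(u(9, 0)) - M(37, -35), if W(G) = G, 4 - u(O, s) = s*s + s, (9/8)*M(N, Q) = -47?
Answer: 412/9 ≈ 45.778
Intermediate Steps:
M(N, Q) = -376/9 (M(N, Q) = (8/9)*(-47) = -376/9)
u(O, s) = 4 - s - s² (u(O, s) = 4 - (s*s + s) = 4 - (s² + s) = 4 - (s + s²) = 4 + (-s - s²) = 4 - s - s²)
W(u(9, 0)) - M(37, -35) = (4 - 1*0 - 1*0²) - 1*(-376/9) = (4 + 0 - 1*0) + 376/9 = (4 + 0 + 0) + 376/9 = 4 + 376/9 = 412/9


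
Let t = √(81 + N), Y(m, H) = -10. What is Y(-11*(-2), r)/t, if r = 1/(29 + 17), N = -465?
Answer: 5*I*√6/24 ≈ 0.51031*I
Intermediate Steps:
r = 1/46 ≈ 0.021739
t = 8*I*√6 (t = √(81 - 465) = √(-384) = 8*I*√6 ≈ 19.596*I)
Y(-11*(-2), r)/t = -10*(-I*√6/48) = -(-5)*I*√6/24 = 5*I*√6/24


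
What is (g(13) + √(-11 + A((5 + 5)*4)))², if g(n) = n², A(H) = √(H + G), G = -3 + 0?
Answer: (169 + I*√(11 - √37))² ≈ 28556.0 + 749.51*I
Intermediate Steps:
G = -3
A(H) = √(-3 + H) (A(H) = √(H - 3) = √(-3 + H))
(g(13) + √(-11 + A((5 + 5)*4)))² = (13² + √(-11 + √(-3 + (5 + 5)*4)))² = (169 + √(-11 + √(-3 + 10*4)))² = (169 + √(-11 + √(-3 + 40)))² = (169 + √(-11 + √37))²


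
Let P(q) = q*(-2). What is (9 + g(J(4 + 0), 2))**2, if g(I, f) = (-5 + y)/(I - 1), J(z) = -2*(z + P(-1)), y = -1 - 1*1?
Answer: 15376/169 ≈ 90.982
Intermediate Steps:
P(q) = -2*q
y = -2 (y = -1 - 1 = -2)
J(z) = -4 - 2*z (J(z) = -2*(z - 2*(-1)) = -2*(z + 2) = -2*(2 + z) = -4 - 2*z)
g(I, f) = -7/(-1 + I) (g(I, f) = (-5 - 2)/(I - 1) = -7/(-1 + I))
(9 + g(J(4 + 0), 2))**2 = (9 - 7/(-1 + (-4 - 2*(4 + 0))))**2 = (9 - 7/(-1 + (-4 - 2*4)))**2 = (9 - 7/(-1 + (-4 - 8)))**2 = (9 - 7/(-1 - 12))**2 = (9 - 7/(-13))**2 = (9 - 7*(-1/13))**2 = (9 + 7/13)**2 = (124/13)**2 = 15376/169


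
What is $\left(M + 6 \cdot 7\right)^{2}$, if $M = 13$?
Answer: $3025$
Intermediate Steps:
$\left(M + 6 \cdot 7\right)^{2} = \left(13 + 6 \cdot 7\right)^{2} = \left(13 + 42\right)^{2} = 55^{2} = 3025$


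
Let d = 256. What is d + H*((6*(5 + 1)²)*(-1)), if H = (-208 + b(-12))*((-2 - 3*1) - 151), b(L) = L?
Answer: -7412864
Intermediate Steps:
H = 34320 (H = (-208 - 12)*((-2 - 3*1) - 151) = -220*((-2 - 3) - 151) = -220*(-5 - 151) = -220*(-156) = 34320)
d + H*((6*(5 + 1)²)*(-1)) = 256 + 34320*((6*(5 + 1)²)*(-1)) = 256 + 34320*((6*6²)*(-1)) = 256 + 34320*((6*36)*(-1)) = 256 + 34320*(216*(-1)) = 256 + 34320*(-216) = 256 - 7413120 = -7412864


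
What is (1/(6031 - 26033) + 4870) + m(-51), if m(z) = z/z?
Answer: 97429741/20002 ≈ 4871.0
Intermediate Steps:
m(z) = 1
(1/(6031 - 26033) + 4870) + m(-51) = (1/(6031 - 26033) + 4870) + 1 = (1/(-20002) + 4870) + 1 = (-1/20002 + 4870) + 1 = 97409739/20002 + 1 = 97429741/20002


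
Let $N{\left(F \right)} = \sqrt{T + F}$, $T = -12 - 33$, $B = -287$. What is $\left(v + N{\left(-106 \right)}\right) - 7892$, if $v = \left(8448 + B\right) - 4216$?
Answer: $-3947 + i \sqrt{151} \approx -3947.0 + 12.288 i$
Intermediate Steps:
$T = -45$ ($T = -12 - 33 = -45$)
$N{\left(F \right)} = \sqrt{-45 + F}$
$v = 3945$ ($v = \left(8448 - 287\right) - 4216 = 8161 - 4216 = 3945$)
$\left(v + N{\left(-106 \right)}\right) - 7892 = \left(3945 + \sqrt{-45 - 106}\right) - 7892 = \left(3945 + \sqrt{-151}\right) - 7892 = \left(3945 + i \sqrt{151}\right) - 7892 = -3947 + i \sqrt{151}$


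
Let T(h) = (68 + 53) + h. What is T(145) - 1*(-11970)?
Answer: 12236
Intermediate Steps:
T(h) = 121 + h
T(145) - 1*(-11970) = (121 + 145) - 1*(-11970) = 266 + 11970 = 12236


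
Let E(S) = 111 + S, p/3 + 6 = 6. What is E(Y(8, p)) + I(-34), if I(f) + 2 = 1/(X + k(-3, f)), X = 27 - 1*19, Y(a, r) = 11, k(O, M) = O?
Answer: 601/5 ≈ 120.20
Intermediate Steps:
p = 0 (p = -18 + 3*6 = -18 + 18 = 0)
X = 8 (X = 27 - 19 = 8)
I(f) = -9/5 (I(f) = -2 + 1/(8 - 3) = -2 + 1/5 = -9/5)
E(Y(8, p)) + I(-34) = (111 + 11) - 9/5 = 122 - 9/5 = 601/5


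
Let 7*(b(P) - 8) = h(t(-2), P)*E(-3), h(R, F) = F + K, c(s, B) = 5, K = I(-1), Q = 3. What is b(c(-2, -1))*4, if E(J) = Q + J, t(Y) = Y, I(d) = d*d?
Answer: 32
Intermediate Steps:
I(d) = d**2
K = 1 (K = (-1)**2 = 1)
h(R, F) = 1 + F (h(R, F) = F + 1 = 1 + F)
E(J) = 3 + J
b(P) = 8 (b(P) = 8 + ((1 + P)*(3 - 3))/7 = 8 + ((1 + P)*0)/7 = 8 + (1/7)*0 = 8 + 0 = 8)
b(c(-2, -1))*4 = 8*4 = 32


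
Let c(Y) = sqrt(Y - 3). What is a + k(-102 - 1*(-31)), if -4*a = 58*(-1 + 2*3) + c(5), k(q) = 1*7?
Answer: -131/2 - sqrt(2)/4 ≈ -65.854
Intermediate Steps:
k(q) = 7
c(Y) = sqrt(-3 + Y)
a = -145/2 - sqrt(2)/4 (a = -(58*(-1 + 2*3) + sqrt(-3 + 5))/4 = -(58*(-1 + 6) + sqrt(2))/4 = -(58*5 + sqrt(2))/4 = -(290 + sqrt(2))/4 = -145/2 - sqrt(2)/4 ≈ -72.854)
a + k(-102 - 1*(-31)) = (-145/2 - sqrt(2)/4) + 7 = -131/2 - sqrt(2)/4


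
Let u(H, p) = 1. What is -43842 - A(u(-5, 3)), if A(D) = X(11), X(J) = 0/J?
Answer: -43842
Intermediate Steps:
X(J) = 0
A(D) = 0
-43842 - A(u(-5, 3)) = -43842 - 1*0 = -43842 + 0 = -43842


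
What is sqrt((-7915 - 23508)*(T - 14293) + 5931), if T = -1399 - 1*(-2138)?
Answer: 3*sqrt(47323697) ≈ 20638.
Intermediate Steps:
T = 739 (T = -1399 + 2138 = 739)
sqrt((-7915 - 23508)*(T - 14293) + 5931) = sqrt((-7915 - 23508)*(739 - 14293) + 5931) = sqrt(-31423*(-13554) + 5931) = sqrt(425907342 + 5931) = sqrt(425913273) = 3*sqrt(47323697)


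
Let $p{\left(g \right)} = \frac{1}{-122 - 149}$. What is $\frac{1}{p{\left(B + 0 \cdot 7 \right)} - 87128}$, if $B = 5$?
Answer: $- \frac{271}{23611689} \approx -1.1477 \cdot 10^{-5}$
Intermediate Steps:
$p{\left(g \right)} = - \frac{1}{271}$ ($p{\left(g \right)} = \frac{1}{-271} = - \frac{1}{271}$)
$\frac{1}{p{\left(B + 0 \cdot 7 \right)} - 87128} = \frac{1}{- \frac{1}{271} - 87128} = \frac{1}{- \frac{23611689}{271}} = - \frac{271}{23611689}$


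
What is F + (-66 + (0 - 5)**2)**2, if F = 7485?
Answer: 9166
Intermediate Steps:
F + (-66 + (0 - 5)**2)**2 = 7485 + (-66 + (0 - 5)**2)**2 = 7485 + (-66 + (-5)**2)**2 = 7485 + (-66 + 25)**2 = 7485 + (-41)**2 = 7485 + 1681 = 9166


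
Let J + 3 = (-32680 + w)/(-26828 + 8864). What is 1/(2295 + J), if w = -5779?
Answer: 17964/41211947 ≈ 0.00043589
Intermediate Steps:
J = -15433/17964 (J = -3 + (-32680 - 5779)/(-26828 + 8864) = -3 - 38459/(-17964) = -3 - 38459*(-1/17964) = -3 + 38459/17964 = -15433/17964 ≈ -0.85911)
1/(2295 + J) = 1/(2295 - 15433/17964) = 1/(41211947/17964) = 17964/41211947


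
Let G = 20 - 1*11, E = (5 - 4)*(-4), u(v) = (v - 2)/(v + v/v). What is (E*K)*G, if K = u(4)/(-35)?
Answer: 72/175 ≈ 0.41143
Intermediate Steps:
u(v) = (-2 + v)/(1 + v) (u(v) = (-2 + v)/(v + 1) = (-2 + v)/(1 + v))
E = -4 (E = 1*(-4) = -4)
G = 9 (G = 20 - 11 = 9)
K = -2/175 (K = ((-2 + 4)/(1 + 4))/(-35) = (2/5)*(-1/35) = -2/175 ≈ -0.011429)
(E*K)*G = -4*(-2/175)*9 = (8/175)*9 = 72/175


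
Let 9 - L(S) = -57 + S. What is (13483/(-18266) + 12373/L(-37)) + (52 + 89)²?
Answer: 37628690107/1881398 ≈ 20000.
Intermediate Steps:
L(S) = 66 - S (L(S) = 9 - (-57 + S) = 9 + (57 - S) = 66 - S)
(13483/(-18266) + 12373/L(-37)) + (52 + 89)² = (13483/(-18266) + 12373/(66 - 1*(-37))) + (52 + 89)² = (13483*(-1/18266) + 12373/(66 + 37)) + 141² = (-13483/18266 + 12373/103) + 19881 = 224616469/1881398 + 19881 = 37628690107/1881398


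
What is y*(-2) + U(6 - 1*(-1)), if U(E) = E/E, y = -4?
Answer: 9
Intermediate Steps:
U(E) = 1
y*(-2) + U(6 - 1*(-1)) = -4*(-2) + 1 = 8 + 1 = 9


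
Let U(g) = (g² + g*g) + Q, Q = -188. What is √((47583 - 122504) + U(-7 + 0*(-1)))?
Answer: I*√75011 ≈ 273.88*I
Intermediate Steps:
U(g) = -188 + 2*g² (U(g) = (g² + g*g) - 188 = (g² + g²) - 188 = 2*g² - 188 = -188 + 2*g²)
√((47583 - 122504) + U(-7 + 0*(-1))) = √((47583 - 122504) + (-188 + 2*(-7 + 0*(-1))²)) = √(-74921 + (-188 + 2*(-7 + 0)²)) = √(-74921 + (-188 + 2*(-7)²)) = √(-74921 + (-188 + 2*49)) = √(-74921 + (-188 + 98)) = √(-74921 - 90) = √(-75011) = I*√75011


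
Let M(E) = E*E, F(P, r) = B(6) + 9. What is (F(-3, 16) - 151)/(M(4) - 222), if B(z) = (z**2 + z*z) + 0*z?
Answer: 35/103 ≈ 0.33981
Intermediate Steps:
B(z) = 2*z**2 (B(z) = (z**2 + z**2) + 0 = 2*z**2 + 0 = 2*z**2)
F(P, r) = 81 (F(P, r) = 2*6**2 + 9 = 2*36 + 9 = 72 + 9 = 81)
M(E) = E**2
(F(-3, 16) - 151)/(M(4) - 222) = (81 - 151)/(4**2 - 222) = -70/(16 - 222) = -70/(-206) = -70*(-1/206) = 35/103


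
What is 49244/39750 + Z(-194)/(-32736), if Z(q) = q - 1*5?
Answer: 269993639/216876000 ≈ 1.2449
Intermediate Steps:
Z(q) = -5 + q (Z(q) = q - 5 = -5 + q)
49244/39750 + Z(-194)/(-32736) = 49244/39750 + (-5 - 194)/(-32736) = 49244*(1/39750) - 199*(-1/32736) = 24622/19875 + 199/32736 = 269993639/216876000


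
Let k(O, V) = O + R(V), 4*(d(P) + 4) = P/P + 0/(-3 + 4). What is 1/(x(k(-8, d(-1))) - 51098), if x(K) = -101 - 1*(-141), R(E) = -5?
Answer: -1/51058 ≈ -1.9586e-5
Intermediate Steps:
d(P) = -15/4 (d(P) = -4 + (P/P + 0/(-3 + 4))/4 = -4 + (1 + 0/1)/4 = -4 + (1 + 0*1)/4 = -4 + (1 + 0)/4 = -4 + (¼)*1 = -4 + ¼ = -15/4)
k(O, V) = -5 + O (k(O, V) = O - 5 = -5 + O)
x(K) = 40 (x(K) = -101 + 141 = 40)
1/(x(k(-8, d(-1))) - 51098) = 1/(40 - 51098) = 1/(-51058) = -1/51058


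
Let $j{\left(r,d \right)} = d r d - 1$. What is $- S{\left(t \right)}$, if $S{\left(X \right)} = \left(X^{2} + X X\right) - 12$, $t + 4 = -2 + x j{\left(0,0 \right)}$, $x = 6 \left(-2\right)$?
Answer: $-60$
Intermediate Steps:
$j{\left(r,d \right)} = -1 + r d^{2}$ ($j{\left(r,d \right)} = r d^{2} - 1 = -1 + r d^{2}$)
$x = -12$
$t = 6$ ($t = -4 - \left(2 + 12 \left(-1 + 0 \cdot 0^{2}\right)\right) = -4 - \left(2 + 12 \left(-1 + 0 \cdot 0\right)\right) = -4 - \left(2 + 12 \left(-1 + 0\right)\right) = -4 - -10 = -4 + \left(-2 + 12\right) = -4 + 10 = 6$)
$S{\left(X \right)} = -12 + 2 X^{2}$ ($S{\left(X \right)} = \left(X^{2} + X^{2}\right) - 12 = 2 X^{2} - 12 = -12 + 2 X^{2}$)
$- S{\left(t \right)} = - (-12 + 2 \cdot 6^{2}) = - (-12 + 2 \cdot 36) = - (-12 + 72) = \left(-1\right) 60 = -60$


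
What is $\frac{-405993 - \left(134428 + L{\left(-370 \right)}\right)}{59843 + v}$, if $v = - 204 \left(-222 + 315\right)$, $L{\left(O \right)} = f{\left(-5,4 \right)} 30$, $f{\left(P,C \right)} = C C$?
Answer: $- \frac{540901}{40871} \approx -13.234$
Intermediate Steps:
$f{\left(P,C \right)} = C^{2}$
$L{\left(O \right)} = 480$ ($L{\left(O \right)} = 4^{2} \cdot 30 = 16 \cdot 30 = 480$)
$v = -18972$ ($v = \left(-204\right) 93 = -18972$)
$\frac{-405993 - \left(134428 + L{\left(-370 \right)}\right)}{59843 + v} = \frac{-405993 - 134908}{59843 - 18972} = \frac{-405993 - 134908}{40871} = \left(-405993 - 134908\right) \frac{1}{40871} = \left(-540901\right) \frac{1}{40871} = - \frac{540901}{40871}$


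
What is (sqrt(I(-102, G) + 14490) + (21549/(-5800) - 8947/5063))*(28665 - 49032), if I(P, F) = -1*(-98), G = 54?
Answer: 3278988973629/29365400 - 40734*sqrt(3647) ≈ -2.3483e+6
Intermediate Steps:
I(P, F) = 98
(sqrt(I(-102, G) + 14490) + (21549/(-5800) - 8947/5063))*(28665 - 49032) = (sqrt(98 + 14490) + (21549/(-5800) - 8947/5063))*(28665 - 49032) = (sqrt(14588) + (21549*(-1/5800) - 8947*1/5063))*(-20367) = (2*sqrt(3647) + (-21549/5800 - 8947/5063))*(-20367) = (2*sqrt(3647) - 160995187/29365400)*(-20367) = (-160995187/29365400 + 2*sqrt(3647))*(-20367) = 3278988973629/29365400 - 40734*sqrt(3647)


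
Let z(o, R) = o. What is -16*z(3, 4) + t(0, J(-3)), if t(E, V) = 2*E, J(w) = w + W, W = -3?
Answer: -48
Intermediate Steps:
J(w) = -3 + w (J(w) = w - 3 = -3 + w)
-16*z(3, 4) + t(0, J(-3)) = -16*3 + 2*0 = -48 + 0 = -48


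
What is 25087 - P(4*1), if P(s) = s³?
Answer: 25023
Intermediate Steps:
25087 - P(4*1) = 25087 - (4*1)³ = 25087 - 1*4³ = 25087 - 1*64 = 25087 - 64 = 25023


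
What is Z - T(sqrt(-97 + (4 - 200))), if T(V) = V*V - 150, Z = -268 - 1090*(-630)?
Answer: 686875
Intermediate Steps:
Z = 686432 (Z = -268 + 686700 = 686432)
T(V) = -150 + V**2 (T(V) = V**2 - 150 = -150 + V**2)
Z - T(sqrt(-97 + (4 - 200))) = 686432 - (-150 + (sqrt(-97 + (4 - 200)))**2) = 686432 - (-150 + (sqrt(-97 - 196))**2) = 686432 - (-150 + (sqrt(-293))**2) = 686432 - (-150 + (I*sqrt(293))**2) = 686432 - (-150 - 293) = 686432 - 1*(-443) = 686432 + 443 = 686875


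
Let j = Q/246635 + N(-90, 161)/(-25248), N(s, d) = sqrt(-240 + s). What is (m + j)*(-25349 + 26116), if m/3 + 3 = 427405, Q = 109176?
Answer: 242553768251262/246635 - 767*I*sqrt(330)/25248 ≈ 9.8345e+8 - 0.55186*I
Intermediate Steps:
m = 1282206 (m = -9 + 3*427405 = -9 + 1282215 = 1282206)
j = 109176/246635 - I*sqrt(330)/25248 (j = 109176/246635 + sqrt(-240 - 90)/(-25248) = 109176*(1/246635) + sqrt(-330)*(-1/25248) = 109176/246635 + (I*sqrt(330))*(-1/25248) = 109176/246635 - I*sqrt(330)/25248 ≈ 0.44266 - 0.0007195*I)
(m + j)*(-25349 + 26116) = (1282206 + (109176/246635 - I*sqrt(330)/25248))*(-25349 + 26116) = (316236985986/246635 - I*sqrt(330)/25248)*767 = 242553768251262/246635 - 767*I*sqrt(330)/25248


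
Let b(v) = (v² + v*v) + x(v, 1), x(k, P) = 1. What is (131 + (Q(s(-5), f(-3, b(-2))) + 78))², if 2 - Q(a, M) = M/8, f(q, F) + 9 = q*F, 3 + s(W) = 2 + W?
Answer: 185761/4 ≈ 46440.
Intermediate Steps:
b(v) = 1 + 2*v² (b(v) = (v² + v*v) + 1 = (v² + v²) + 1 = 2*v² + 1 = 1 + 2*v²)
s(W) = -1 + W (s(W) = -3 + (2 + W) = -1 + W)
f(q, F) = -9 + F*q (f(q, F) = -9 + q*F = -9 + F*q)
Q(a, M) = 2 - M/8
(131 + (Q(s(-5), f(-3, b(-2))) + 78))² = (131 + ((2 - (-9 + (1 + 2*(-2)²)*(-3))/8) + 78))² = (131 + ((2 - (-9 + (1 + 2*4)*(-3))/8) + 78))² = (131 + ((2 - (-9 + (1 + 8)*(-3))/8) + 78))² = (131 + ((2 - (-9 + 9*(-3))/8) + 78))² = (131 + ((2 - (-9 - 27)/8) + 78))² = (131 + ((2 - ⅛*(-36)) + 78))² = (131 + ((2 + 9/2) + 78))² = (131 + (13/2 + 78))² = (131 + 169/2)² = (431/2)² = 185761/4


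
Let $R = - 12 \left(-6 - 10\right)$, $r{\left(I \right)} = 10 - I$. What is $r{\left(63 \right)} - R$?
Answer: $-245$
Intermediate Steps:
$R = 192$ ($R = - 12 \left(-6 - 10\right) = \left(-12\right) \left(-16\right) = 192$)
$r{\left(63 \right)} - R = \left(10 - 63\right) - 192 = -53 - 192 = -245$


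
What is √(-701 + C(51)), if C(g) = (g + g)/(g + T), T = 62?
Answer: I*√8939543/113 ≈ 26.459*I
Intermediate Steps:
C(g) = 2*g/(62 + g) (C(g) = (g + g)/(g + 62) = (2*g)/(62 + g) = 2*g/(62 + g))
√(-701 + C(51)) = √(-701 + 2*51/(62 + 51)) = √(-701 + 2*51/113) = √(-701 + 2*51*(1/113)) = √(-701 + 102/113) = √(-79111/113) = I*√8939543/113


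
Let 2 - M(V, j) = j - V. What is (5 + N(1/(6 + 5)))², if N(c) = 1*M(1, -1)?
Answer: 81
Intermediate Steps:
M(V, j) = 2 + V - j (M(V, j) = 2 - (j - V) = 2 + (V - j) = 2 + V - j)
N(c) = 4 (N(c) = 1*(2 + 1 - 1*(-1)) = 1*(2 + 1 + 1) = 1*4 = 4)
(5 + N(1/(6 + 5)))² = (5 + 4)² = 9² = 81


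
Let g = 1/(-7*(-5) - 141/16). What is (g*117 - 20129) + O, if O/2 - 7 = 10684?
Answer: 526879/419 ≈ 1257.5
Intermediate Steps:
O = 21382 (O = 14 + 2*10684 = 14 + 21368 = 21382)
g = 16/419 (g = 1/(35 - 141*1/16) = 1/(35 - 141/16) = 1/(419/16) = 16/419 ≈ 0.038186)
(g*117 - 20129) + O = ((16/419)*117 - 20129) + 21382 = (1872/419 - 20129) + 21382 = -8432179/419 + 21382 = 526879/419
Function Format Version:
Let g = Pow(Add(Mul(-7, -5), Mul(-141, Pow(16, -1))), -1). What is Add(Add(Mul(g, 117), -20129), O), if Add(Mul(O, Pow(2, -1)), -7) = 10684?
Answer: Rational(526879, 419) ≈ 1257.5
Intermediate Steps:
O = 21382 (O = Add(14, Mul(2, 10684)) = Add(14, 21368) = 21382)
g = Rational(16, 419) (g = Pow(Add(35, Mul(-141, Rational(1, 16))), -1) = Pow(Add(35, Rational(-141, 16)), -1) = Pow(Rational(419, 16), -1) = Rational(16, 419) ≈ 0.038186)
Add(Add(Mul(g, 117), -20129), O) = Add(Add(Mul(Rational(16, 419), 117), -20129), 21382) = Add(Add(Rational(1872, 419), -20129), 21382) = Add(Rational(-8432179, 419), 21382) = Rational(526879, 419)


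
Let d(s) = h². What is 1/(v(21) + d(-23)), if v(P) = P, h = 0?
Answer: 1/21 ≈ 0.047619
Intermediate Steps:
d(s) = 0 (d(s) = 0² = 0)
1/(v(21) + d(-23)) = 1/(21 + 0) = 1/21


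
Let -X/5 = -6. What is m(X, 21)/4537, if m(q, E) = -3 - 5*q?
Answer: -153/4537 ≈ -0.033723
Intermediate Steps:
X = 30 (X = -5*(-6) = 30)
m(X, 21)/4537 = (-3 - 5*30)/4537 = (-3 - 150)*(1/4537) = -153*1/4537 = -153/4537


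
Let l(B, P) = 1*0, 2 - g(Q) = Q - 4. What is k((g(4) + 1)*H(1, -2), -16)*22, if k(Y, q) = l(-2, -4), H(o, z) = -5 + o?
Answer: 0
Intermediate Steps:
g(Q) = 6 - Q (g(Q) = 2 - (Q - 4) = 2 - (-4 + Q) = 2 + (4 - Q) = 6 - Q)
l(B, P) = 0
k(Y, q) = 0
k((g(4) + 1)*H(1, -2), -16)*22 = 0*22 = 0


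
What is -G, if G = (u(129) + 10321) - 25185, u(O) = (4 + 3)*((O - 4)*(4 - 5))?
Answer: 15739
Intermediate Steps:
u(O) = 28 - 7*O (u(O) = 7*((-4 + O)*(-1)) = 7*(4 - O) = 28 - 7*O)
G = -15739 (G = ((28 - 7*129) + 10321) - 25185 = ((28 - 903) + 10321) - 25185 = (-875 + 10321) - 25185 = 9446 - 25185 = -15739)
-G = -1*(-15739) = 15739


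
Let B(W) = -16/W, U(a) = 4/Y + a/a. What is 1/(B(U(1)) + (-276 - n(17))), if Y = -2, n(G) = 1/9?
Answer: -9/2341 ≈ -0.0038445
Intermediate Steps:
n(G) = ⅑
U(a) = -1 (U(a) = 4/(-2) + a/a = 4*(-½) + 1 = -2 + 1 = -1)
1/(B(U(1)) + (-276 - n(17))) = 1/(-16/(-1) + (-276 - 1*⅑)) = 1/(-16*(-1) + (-276 - ⅑)) = 1/(16 - 2485/9) = 1/(-2341/9) = -9/2341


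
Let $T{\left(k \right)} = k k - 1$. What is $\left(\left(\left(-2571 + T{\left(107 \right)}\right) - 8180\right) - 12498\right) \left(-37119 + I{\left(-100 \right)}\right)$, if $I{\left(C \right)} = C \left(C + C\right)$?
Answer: $202021319$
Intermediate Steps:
$I{\left(C \right)} = 2 C^{2}$ ($I{\left(C \right)} = C 2 C = 2 C^{2}$)
$T{\left(k \right)} = -1 + k^{2}$ ($T{\left(k \right)} = k^{2} - 1 = -1 + k^{2}$)
$\left(\left(\left(-2571 + T{\left(107 \right)}\right) - 8180\right) - 12498\right) \left(-37119 + I{\left(-100 \right)}\right) = \left(\left(\left(-2571 - \left(1 - 107^{2}\right)\right) - 8180\right) - 12498\right) \left(-37119 + 2 \left(-100\right)^{2}\right) = \left(\left(\left(-2571 + \left(-1 + 11449\right)\right) - 8180\right) - 12498\right) \left(-37119 + 2 \cdot 10000\right) = \left(\left(\left(-2571 + 11448\right) - 8180\right) - 12498\right) \left(-37119 + 20000\right) = \left(\left(8877 - 8180\right) - 12498\right) \left(-17119\right) = \left(697 - 12498\right) \left(-17119\right) = \left(-11801\right) \left(-17119\right) = 202021319$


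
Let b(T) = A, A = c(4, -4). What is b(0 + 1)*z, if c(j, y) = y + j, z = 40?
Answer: 0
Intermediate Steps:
c(j, y) = j + y
A = 0 (A = 4 - 4 = 0)
b(T) = 0
b(0 + 1)*z = 0*40 = 0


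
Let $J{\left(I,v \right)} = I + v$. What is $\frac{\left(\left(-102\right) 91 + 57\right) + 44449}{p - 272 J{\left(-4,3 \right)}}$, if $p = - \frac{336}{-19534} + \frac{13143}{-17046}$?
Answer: $\frac{1954794415056}{15053102917} \approx 129.86$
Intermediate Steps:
$p = - \frac{41834651}{55496094}$ ($p = \left(-336\right) \left(- \frac{1}{19534}\right) + 13143 \left(- \frac{1}{17046}\right) = \frac{168}{9767} - \frac{4381}{5682} = - \frac{41834651}{55496094} \approx -0.75383$)
$\frac{\left(\left(-102\right) 91 + 57\right) + 44449}{p - 272 J{\left(-4,3 \right)}} = \frac{\left(\left(-102\right) 91 + 57\right) + 44449}{- \frac{41834651}{55496094} - 272 \left(-4 + 3\right)} = \frac{\left(-9282 + 57\right) + 44449}{- \frac{41834651}{55496094} - -272} = \frac{-9225 + 44449}{- \frac{41834651}{55496094} + 272} = \frac{35224}{\frac{15053102917}{55496094}} = 35224 \cdot \frac{55496094}{15053102917} = \frac{1954794415056}{15053102917}$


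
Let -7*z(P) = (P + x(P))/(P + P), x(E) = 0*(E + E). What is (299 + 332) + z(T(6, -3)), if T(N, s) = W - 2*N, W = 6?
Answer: 8833/14 ≈ 630.93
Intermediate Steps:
x(E) = 0 (x(E) = 0*(2*E) = 0)
T(N, s) = 6 - 2*N
z(P) = -1/14 (z(P) = -(P + 0)/(7*(P + P)) = -P/(7*(2*P)) = -P*1/(2*P)/7 = -⅐*½ = -1/14)
(299 + 332) + z(T(6, -3)) = (299 + 332) - 1/14 = 631 - 1/14 = 8833/14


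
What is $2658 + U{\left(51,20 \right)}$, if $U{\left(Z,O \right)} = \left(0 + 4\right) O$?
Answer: $2738$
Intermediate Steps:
$U{\left(Z,O \right)} = 4 O$
$2658 + U{\left(51,20 \right)} = 2658 + 4 \cdot 20 = 2658 + 80 = 2738$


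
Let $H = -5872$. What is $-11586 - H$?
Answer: $-5714$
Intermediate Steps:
$-11586 - H = -11586 - -5872 = -11586 + 5872 = -5714$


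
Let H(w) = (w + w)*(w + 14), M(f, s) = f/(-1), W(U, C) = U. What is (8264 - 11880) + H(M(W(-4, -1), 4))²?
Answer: 17120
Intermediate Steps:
M(f, s) = -f (M(f, s) = f*(-1) = -f)
H(w) = 2*w*(14 + w) (H(w) = (2*w)*(14 + w) = 2*w*(14 + w))
(8264 - 11880) + H(M(W(-4, -1), 4))² = (8264 - 11880) + (2*(-1*(-4))*(14 - 1*(-4)))² = -3616 + (2*4*(14 + 4))² = -3616 + (2*4*18)² = -3616 + 144² = -3616 + 20736 = 17120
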